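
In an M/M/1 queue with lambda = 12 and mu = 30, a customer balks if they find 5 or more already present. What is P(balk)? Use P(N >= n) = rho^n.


P(N >= 5) = rho^5 = (12/30)^5 = 0.0102

0.0102


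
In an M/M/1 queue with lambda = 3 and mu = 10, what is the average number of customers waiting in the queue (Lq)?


rho = 3/10; Lq = rho^2/(1-rho) = 0.13

0.13


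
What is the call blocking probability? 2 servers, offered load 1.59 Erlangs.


B(N,A) = (A^N/N!) / sum(A^k/k!, k=0..N) with N=2, A=1.59 = 0.328

0.328


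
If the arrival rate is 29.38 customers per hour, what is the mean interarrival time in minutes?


Mean interarrival time = 60/lambda = 60/29.38 = 2.04 minutes

2.04 minutes


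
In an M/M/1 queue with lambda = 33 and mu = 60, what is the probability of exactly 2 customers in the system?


rho = 33/60; P(n) = (1-rho)*rho^n = (1-33/60)*(33/60)^2 = 0.1361

0.1361


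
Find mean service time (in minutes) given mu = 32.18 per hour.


Mean service time = 60/mu = 60/32.18 = 1.86 minutes

1.86 minutes


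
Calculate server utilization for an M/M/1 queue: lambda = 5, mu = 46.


rho = lambda/mu = 5/46 = 0.1087

0.1087


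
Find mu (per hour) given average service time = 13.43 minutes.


mu = 60 / avg_service_time = 60 / 13.43 = 4.47 per hour

4.47 per hour


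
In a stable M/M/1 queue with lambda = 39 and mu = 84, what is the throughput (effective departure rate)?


For a stable queue (lambda < mu), throughput = lambda = 39 per hour

39 per hour


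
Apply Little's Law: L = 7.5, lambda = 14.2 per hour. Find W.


W = L / lambda = 7.5 / 14.2 = 0.5282 hours

0.5282 hours


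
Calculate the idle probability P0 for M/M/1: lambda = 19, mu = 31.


P0 = 1 - rho = 1 - 19/31 = 0.3871

0.3871


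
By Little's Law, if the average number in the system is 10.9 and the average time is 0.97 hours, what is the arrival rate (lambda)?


lambda = L / W = 10.9 / 0.97 = 11.24 per hour

11.24 per hour


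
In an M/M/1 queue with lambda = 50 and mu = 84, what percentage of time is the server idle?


Idle fraction = (1 - rho) * 100 = (1 - 50/84) * 100 = 40.5%

40.5%


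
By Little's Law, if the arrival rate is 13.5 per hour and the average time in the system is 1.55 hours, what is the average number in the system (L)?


L = lambda * W = 13.5 * 1.55 = 20.93

20.93


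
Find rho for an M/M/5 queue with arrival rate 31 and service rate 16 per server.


rho = lambda/(c*mu) = 31/(5*16) = 0.3875

0.3875


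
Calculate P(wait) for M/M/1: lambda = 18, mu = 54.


P(wait) = rho = lambda/mu = 18/54 = 0.3333

0.3333


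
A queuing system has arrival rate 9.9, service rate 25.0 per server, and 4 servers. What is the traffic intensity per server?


rho = lambda / (c * mu) = 9.9 / (4 * 25.0) = 0.099

0.099


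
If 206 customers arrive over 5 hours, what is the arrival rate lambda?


lambda = total arrivals / time = 206 / 5 = 41.2 per hour

41.2 per hour


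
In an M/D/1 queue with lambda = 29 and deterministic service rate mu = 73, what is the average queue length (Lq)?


M/D/1: Lq = rho^2 / (2*(1-rho)) where rho = 29/73; Lq = 0.13

0.13


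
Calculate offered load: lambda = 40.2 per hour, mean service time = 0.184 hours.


Offered load a = lambda * E[S] = 40.2 * 0.184 = 7.4 Erlangs

7.4 Erlangs


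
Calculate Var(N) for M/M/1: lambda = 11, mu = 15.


rho = 11/15; Var(N) = rho/(1-rho)^2 = 10.31

10.31


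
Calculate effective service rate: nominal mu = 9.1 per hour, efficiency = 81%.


Effective rate = mu * efficiency = 9.1 * 0.81 = 7.37 per hour

7.37 per hour


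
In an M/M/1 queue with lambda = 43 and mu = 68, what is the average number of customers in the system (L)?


rho = 43/68; L = rho/(1-rho) = 1.72

1.72


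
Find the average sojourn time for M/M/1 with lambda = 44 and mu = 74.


W = 1/(mu - lambda) = 1/(74 - 44) = 0.0333 hours

0.0333 hours


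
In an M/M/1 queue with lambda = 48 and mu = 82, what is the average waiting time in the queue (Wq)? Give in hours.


rho = 48/82; Wq = rho/(mu - lambda) = 0.0172 hours

0.0172 hours


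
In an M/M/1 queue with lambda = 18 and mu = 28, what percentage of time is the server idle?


Idle fraction = (1 - rho) * 100 = (1 - 18/28) * 100 = 35.7%

35.7%


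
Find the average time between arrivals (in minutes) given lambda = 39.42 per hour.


Mean interarrival time = 60/lambda = 60/39.42 = 1.52 minutes

1.52 minutes


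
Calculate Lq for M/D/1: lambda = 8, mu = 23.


M/D/1: Lq = rho^2 / (2*(1-rho)) where rho = 8/23; Lq = 0.09

0.09


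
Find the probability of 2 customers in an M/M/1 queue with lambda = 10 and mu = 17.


rho = 10/17; P(n) = (1-rho)*rho^n = (1-10/17)*(10/17)^2 = 0.1425

0.1425


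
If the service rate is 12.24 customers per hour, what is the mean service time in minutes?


Mean service time = 60/mu = 60/12.24 = 4.9 minutes

4.9 minutes


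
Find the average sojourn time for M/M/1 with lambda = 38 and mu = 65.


W = 1/(mu - lambda) = 1/(65 - 38) = 0.037 hours

0.037 hours


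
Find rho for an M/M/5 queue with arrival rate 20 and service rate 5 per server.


rho = lambda/(c*mu) = 20/(5*5) = 0.8

0.8


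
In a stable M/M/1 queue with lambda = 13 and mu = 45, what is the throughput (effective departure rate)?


For a stable queue (lambda < mu), throughput = lambda = 13 per hour

13 per hour


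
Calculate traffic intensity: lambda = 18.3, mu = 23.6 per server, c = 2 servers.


rho = lambda / (c * mu) = 18.3 / (2 * 23.6) = 0.3877

0.3877


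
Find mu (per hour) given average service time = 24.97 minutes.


mu = 60 / avg_service_time = 60 / 24.97 = 2.4 per hour

2.4 per hour


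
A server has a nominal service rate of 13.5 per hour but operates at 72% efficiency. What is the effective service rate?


Effective rate = mu * efficiency = 13.5 * 0.72 = 9.72 per hour

9.72 per hour


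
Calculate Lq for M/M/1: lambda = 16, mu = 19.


rho = 16/19; Lq = rho^2/(1-rho) = 4.49

4.49


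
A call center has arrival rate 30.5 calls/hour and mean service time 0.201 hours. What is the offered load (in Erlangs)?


Offered load a = lambda * E[S] = 30.5 * 0.201 = 6.13 Erlangs

6.13 Erlangs


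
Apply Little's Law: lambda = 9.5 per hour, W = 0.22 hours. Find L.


L = lambda * W = 9.5 * 0.22 = 2.09

2.09


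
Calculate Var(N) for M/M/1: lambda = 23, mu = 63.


rho = 23/63; Var(N) = rho/(1-rho)^2 = 0.91

0.91


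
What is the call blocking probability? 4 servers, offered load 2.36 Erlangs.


B(N,A) = (A^N/N!) / sum(A^k/k!, k=0..N) with N=4, A=2.36 = 0.1342

0.1342


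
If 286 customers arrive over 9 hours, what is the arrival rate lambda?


lambda = total arrivals / time = 286 / 9 = 31.78 per hour

31.78 per hour


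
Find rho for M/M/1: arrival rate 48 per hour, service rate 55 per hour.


rho = lambda/mu = 48/55 = 0.8727

0.8727


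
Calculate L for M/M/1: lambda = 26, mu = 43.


rho = 26/43; L = rho/(1-rho) = 1.53

1.53


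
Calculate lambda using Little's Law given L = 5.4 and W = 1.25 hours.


lambda = L / W = 5.4 / 1.25 = 4.32 per hour

4.32 per hour


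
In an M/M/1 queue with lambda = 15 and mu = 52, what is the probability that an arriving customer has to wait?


P(wait) = rho = lambda/mu = 15/52 = 0.2885

0.2885


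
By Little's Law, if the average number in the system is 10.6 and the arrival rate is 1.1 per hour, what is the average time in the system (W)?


W = L / lambda = 10.6 / 1.1 = 9.6364 hours

9.6364 hours


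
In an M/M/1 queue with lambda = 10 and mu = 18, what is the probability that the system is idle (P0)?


P0 = 1 - rho = 1 - 10/18 = 0.4444

0.4444


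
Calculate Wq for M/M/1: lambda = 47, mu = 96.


rho = 47/96; Wq = rho/(mu - lambda) = 0.01 hours

0.01 hours


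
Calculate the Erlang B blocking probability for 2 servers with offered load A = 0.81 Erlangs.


B(N,A) = (A^N/N!) / sum(A^k/k!, k=0..N) with N=2, A=0.81 = 0.1534

0.1534


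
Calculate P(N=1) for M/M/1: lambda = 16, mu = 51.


rho = 16/51; P(n) = (1-rho)*rho^n = (1-16/51)*(16/51)^1 = 0.2153

0.2153


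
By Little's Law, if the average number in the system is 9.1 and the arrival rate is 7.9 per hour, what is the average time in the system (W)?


W = L / lambda = 9.1 / 7.9 = 1.1519 hours

1.1519 hours


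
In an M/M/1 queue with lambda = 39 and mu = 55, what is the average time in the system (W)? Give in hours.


W = 1/(mu - lambda) = 1/(55 - 39) = 0.0625 hours

0.0625 hours


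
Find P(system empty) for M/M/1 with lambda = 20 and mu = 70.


P0 = 1 - rho = 1 - 20/70 = 0.7143

0.7143


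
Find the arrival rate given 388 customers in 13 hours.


lambda = total arrivals / time = 388 / 13 = 29.85 per hour

29.85 per hour


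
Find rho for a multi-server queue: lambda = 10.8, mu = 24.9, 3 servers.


rho = lambda / (c * mu) = 10.8 / (3 * 24.9) = 0.1446

0.1446


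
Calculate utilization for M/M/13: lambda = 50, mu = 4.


rho = lambda/(c*mu) = 50/(13*4) = 0.9615

0.9615


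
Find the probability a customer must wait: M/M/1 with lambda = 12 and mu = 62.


P(wait) = rho = lambda/mu = 12/62 = 0.1935

0.1935


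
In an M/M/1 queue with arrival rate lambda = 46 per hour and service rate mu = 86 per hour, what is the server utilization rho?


rho = lambda/mu = 46/86 = 0.5349

0.5349


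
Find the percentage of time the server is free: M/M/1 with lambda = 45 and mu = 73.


Idle fraction = (1 - rho) * 100 = (1 - 45/73) * 100 = 38.4%

38.4%


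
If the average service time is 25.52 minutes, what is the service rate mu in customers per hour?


mu = 60 / avg_service_time = 60 / 25.52 = 2.35 per hour

2.35 per hour


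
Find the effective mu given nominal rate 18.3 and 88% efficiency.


Effective rate = mu * efficiency = 18.3 * 0.88 = 16.1 per hour

16.1 per hour


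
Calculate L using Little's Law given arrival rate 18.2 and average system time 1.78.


L = lambda * W = 18.2 * 1.78 = 32.4

32.4


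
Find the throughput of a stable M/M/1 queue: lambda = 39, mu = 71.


For a stable queue (lambda < mu), throughput = lambda = 39 per hour

39 per hour


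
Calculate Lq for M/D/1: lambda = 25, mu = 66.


M/D/1: Lq = rho^2 / (2*(1-rho)) where rho = 25/66; Lq = 0.12

0.12


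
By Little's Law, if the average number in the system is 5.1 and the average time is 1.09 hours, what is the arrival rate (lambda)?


lambda = L / W = 5.1 / 1.09 = 4.68 per hour

4.68 per hour


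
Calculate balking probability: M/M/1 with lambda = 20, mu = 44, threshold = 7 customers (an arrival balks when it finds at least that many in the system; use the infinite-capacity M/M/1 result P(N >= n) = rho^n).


P(N >= 7) = rho^7 = (20/44)^7 = 0.004

0.004


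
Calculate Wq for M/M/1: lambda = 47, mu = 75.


rho = 47/75; Wq = rho/(mu - lambda) = 0.0224 hours

0.0224 hours


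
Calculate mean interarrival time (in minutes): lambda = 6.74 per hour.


Mean interarrival time = 60/lambda = 60/6.74 = 8.9 minutes

8.9 minutes


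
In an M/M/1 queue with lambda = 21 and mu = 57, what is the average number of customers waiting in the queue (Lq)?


rho = 21/57; Lq = rho^2/(1-rho) = 0.21

0.21


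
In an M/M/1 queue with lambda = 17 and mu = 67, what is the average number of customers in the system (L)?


rho = 17/67; L = rho/(1-rho) = 0.34

0.34


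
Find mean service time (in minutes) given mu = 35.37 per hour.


Mean service time = 60/mu = 60/35.37 = 1.7 minutes

1.7 minutes


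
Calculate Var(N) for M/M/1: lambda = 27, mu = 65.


rho = 27/65; Var(N) = rho/(1-rho)^2 = 1.22

1.22


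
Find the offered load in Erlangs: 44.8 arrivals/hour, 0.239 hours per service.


Offered load a = lambda * E[S] = 44.8 * 0.239 = 10.71 Erlangs

10.71 Erlangs


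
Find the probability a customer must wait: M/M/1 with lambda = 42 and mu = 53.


P(wait) = rho = lambda/mu = 42/53 = 0.7925

0.7925


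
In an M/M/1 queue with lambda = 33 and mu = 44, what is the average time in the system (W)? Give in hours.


W = 1/(mu - lambda) = 1/(44 - 33) = 0.0909 hours

0.0909 hours


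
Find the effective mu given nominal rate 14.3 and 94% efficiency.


Effective rate = mu * efficiency = 14.3 * 0.94 = 13.44 per hour

13.44 per hour


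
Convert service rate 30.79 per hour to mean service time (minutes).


Mean service time = 60/mu = 60/30.79 = 1.95 minutes

1.95 minutes


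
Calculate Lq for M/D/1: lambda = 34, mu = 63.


M/D/1: Lq = rho^2 / (2*(1-rho)) where rho = 34/63; Lq = 0.32

0.32


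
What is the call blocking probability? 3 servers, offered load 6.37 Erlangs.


B(N,A) = (A^N/N!) / sum(A^k/k!, k=0..N) with N=3, A=6.37 = 0.609

0.609


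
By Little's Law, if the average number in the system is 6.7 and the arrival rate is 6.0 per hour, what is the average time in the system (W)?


W = L / lambda = 6.7 / 6.0 = 1.1167 hours

1.1167 hours


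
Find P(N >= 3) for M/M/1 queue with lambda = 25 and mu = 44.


P(N >= 3) = rho^3 = (25/44)^3 = 0.1834

0.1834


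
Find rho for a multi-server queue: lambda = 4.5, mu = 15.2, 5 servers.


rho = lambda / (c * mu) = 4.5 / (5 * 15.2) = 0.0592

0.0592


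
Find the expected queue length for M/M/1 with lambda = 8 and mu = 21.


rho = 8/21; Lq = rho^2/(1-rho) = 0.23

0.23


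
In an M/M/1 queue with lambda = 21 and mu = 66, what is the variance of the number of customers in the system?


rho = 21/66; Var(N) = rho/(1-rho)^2 = 0.68

0.68


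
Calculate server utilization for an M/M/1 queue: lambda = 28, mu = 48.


rho = lambda/mu = 28/48 = 0.5833

0.5833


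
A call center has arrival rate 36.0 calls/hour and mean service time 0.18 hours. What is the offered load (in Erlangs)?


Offered load a = lambda * E[S] = 36.0 * 0.18 = 6.48 Erlangs

6.48 Erlangs


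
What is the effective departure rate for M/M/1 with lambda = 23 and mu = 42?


For a stable queue (lambda < mu), throughput = lambda = 23 per hour

23 per hour


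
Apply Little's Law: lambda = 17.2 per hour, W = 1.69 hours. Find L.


L = lambda * W = 17.2 * 1.69 = 29.07

29.07


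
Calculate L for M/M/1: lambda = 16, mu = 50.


rho = 16/50; L = rho/(1-rho) = 0.47

0.47


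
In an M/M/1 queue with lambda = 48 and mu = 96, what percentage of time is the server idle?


Idle fraction = (1 - rho) * 100 = (1 - 48/96) * 100 = 50.0%

50.0%


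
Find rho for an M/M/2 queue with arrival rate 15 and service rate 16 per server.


rho = lambda/(c*mu) = 15/(2*16) = 0.4688

0.4688


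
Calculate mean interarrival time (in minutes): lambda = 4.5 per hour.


Mean interarrival time = 60/lambda = 60/4.5 = 13.33 minutes

13.33 minutes


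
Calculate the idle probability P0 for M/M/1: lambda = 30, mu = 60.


P0 = 1 - rho = 1 - 30/60 = 0.5

0.5


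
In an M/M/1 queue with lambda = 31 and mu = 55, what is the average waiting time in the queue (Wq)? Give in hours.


rho = 31/55; Wq = rho/(mu - lambda) = 0.0235 hours

0.0235 hours


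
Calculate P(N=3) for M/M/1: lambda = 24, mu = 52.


rho = 24/52; P(n) = (1-rho)*rho^n = (1-24/52)*(24/52)^3 = 0.0529

0.0529


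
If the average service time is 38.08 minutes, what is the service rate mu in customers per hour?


mu = 60 / avg_service_time = 60 / 38.08 = 1.58 per hour

1.58 per hour


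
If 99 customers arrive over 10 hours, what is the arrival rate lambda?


lambda = total arrivals / time = 99 / 10 = 9.9 per hour

9.9 per hour


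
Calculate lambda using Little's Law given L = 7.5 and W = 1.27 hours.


lambda = L / W = 7.5 / 1.27 = 5.91 per hour

5.91 per hour


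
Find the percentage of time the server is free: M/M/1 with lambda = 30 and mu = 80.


Idle fraction = (1 - rho) * 100 = (1 - 30/80) * 100 = 62.5%

62.5%


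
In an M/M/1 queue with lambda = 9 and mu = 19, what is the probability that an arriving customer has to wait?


P(wait) = rho = lambda/mu = 9/19 = 0.4737

0.4737


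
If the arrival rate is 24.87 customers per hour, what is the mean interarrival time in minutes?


Mean interarrival time = 60/lambda = 60/24.87 = 2.41 minutes

2.41 minutes


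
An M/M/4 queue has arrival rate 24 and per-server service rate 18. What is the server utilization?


rho = lambda/(c*mu) = 24/(4*18) = 0.3333

0.3333


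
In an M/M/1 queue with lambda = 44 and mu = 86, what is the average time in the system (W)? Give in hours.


W = 1/(mu - lambda) = 1/(86 - 44) = 0.0238 hours

0.0238 hours


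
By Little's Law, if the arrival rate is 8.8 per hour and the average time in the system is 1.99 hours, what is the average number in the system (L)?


L = lambda * W = 8.8 * 1.99 = 17.51

17.51


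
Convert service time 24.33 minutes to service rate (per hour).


mu = 60 / avg_service_time = 60 / 24.33 = 2.47 per hour

2.47 per hour


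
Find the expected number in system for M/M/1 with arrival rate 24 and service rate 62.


rho = 24/62; L = rho/(1-rho) = 0.63

0.63


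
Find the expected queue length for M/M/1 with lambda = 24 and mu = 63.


rho = 24/63; Lq = rho^2/(1-rho) = 0.23

0.23


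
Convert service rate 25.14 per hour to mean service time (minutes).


Mean service time = 60/mu = 60/25.14 = 2.39 minutes

2.39 minutes


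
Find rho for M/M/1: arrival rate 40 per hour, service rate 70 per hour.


rho = lambda/mu = 40/70 = 0.5714

0.5714


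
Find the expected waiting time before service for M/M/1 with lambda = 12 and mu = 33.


rho = 12/33; Wq = rho/(mu - lambda) = 0.0173 hours

0.0173 hours


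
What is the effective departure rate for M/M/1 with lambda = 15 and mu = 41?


For a stable queue (lambda < mu), throughput = lambda = 15 per hour

15 per hour


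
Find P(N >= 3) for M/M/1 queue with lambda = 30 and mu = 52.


P(N >= 3) = rho^3 = (30/52)^3 = 0.192

0.192


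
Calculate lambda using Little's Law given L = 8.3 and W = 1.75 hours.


lambda = L / W = 8.3 / 1.75 = 4.74 per hour

4.74 per hour


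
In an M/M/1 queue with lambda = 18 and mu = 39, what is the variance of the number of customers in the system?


rho = 18/39; Var(N) = rho/(1-rho)^2 = 1.59

1.59


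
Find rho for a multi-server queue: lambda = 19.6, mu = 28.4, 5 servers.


rho = lambda / (c * mu) = 19.6 / (5 * 28.4) = 0.138

0.138


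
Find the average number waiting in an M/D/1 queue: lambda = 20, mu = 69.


M/D/1: Lq = rho^2 / (2*(1-rho)) where rho = 20/69; Lq = 0.06

0.06


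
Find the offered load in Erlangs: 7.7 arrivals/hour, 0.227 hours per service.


Offered load a = lambda * E[S] = 7.7 * 0.227 = 1.75 Erlangs

1.75 Erlangs


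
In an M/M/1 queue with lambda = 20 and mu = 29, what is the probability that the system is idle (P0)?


P0 = 1 - rho = 1 - 20/29 = 0.3103

0.3103


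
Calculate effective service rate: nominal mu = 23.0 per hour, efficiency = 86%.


Effective rate = mu * efficiency = 23.0 * 0.86 = 19.78 per hour

19.78 per hour


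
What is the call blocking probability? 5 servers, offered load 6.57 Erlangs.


B(N,A) = (A^N/N!) / sum(A^k/k!, k=0..N) with N=5, A=6.57 = 0.3984

0.3984


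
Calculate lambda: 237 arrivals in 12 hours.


lambda = total arrivals / time = 237 / 12 = 19.75 per hour

19.75 per hour


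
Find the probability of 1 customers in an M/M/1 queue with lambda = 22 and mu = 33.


rho = 22/33; P(n) = (1-rho)*rho^n = (1-22/33)*(22/33)^1 = 0.2222

0.2222


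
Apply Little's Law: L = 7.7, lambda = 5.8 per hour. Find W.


W = L / lambda = 7.7 / 5.8 = 1.3276 hours

1.3276 hours


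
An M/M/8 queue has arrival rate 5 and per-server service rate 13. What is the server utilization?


rho = lambda/(c*mu) = 5/(8*13) = 0.0481

0.0481


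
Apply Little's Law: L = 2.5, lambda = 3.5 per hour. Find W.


W = L / lambda = 2.5 / 3.5 = 0.7143 hours

0.7143 hours


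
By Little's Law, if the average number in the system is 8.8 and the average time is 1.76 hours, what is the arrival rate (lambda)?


lambda = L / W = 8.8 / 1.76 = 5.0 per hour

5.0 per hour


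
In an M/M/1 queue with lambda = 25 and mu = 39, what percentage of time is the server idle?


Idle fraction = (1 - rho) * 100 = (1 - 25/39) * 100 = 35.9%

35.9%


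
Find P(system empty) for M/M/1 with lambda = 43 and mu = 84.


P0 = 1 - rho = 1 - 43/84 = 0.4881

0.4881


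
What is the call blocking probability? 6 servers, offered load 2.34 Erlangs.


B(N,A) = (A^N/N!) / sum(A^k/k!, k=0..N) with N=6, A=2.34 = 0.0222

0.0222


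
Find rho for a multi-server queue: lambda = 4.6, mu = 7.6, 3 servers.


rho = lambda / (c * mu) = 4.6 / (3 * 7.6) = 0.2018

0.2018


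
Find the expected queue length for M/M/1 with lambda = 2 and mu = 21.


rho = 2/21; Lq = rho^2/(1-rho) = 0.01

0.01


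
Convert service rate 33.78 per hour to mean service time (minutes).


Mean service time = 60/mu = 60/33.78 = 1.78 minutes

1.78 minutes


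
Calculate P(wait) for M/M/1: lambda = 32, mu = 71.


P(wait) = rho = lambda/mu = 32/71 = 0.4507

0.4507


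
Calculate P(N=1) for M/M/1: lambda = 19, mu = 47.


rho = 19/47; P(n) = (1-rho)*rho^n = (1-19/47)*(19/47)^1 = 0.2408

0.2408


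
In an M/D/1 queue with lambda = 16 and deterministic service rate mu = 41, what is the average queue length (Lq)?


M/D/1: Lq = rho^2 / (2*(1-rho)) where rho = 16/41; Lq = 0.12

0.12


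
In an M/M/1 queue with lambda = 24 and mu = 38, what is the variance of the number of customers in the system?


rho = 24/38; Var(N) = rho/(1-rho)^2 = 4.65

4.65


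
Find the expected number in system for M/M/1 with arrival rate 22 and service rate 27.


rho = 22/27; L = rho/(1-rho) = 4.4

4.4


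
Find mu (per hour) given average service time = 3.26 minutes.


mu = 60 / avg_service_time = 60 / 3.26 = 18.4 per hour

18.4 per hour


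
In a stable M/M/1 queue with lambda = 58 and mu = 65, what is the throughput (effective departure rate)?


For a stable queue (lambda < mu), throughput = lambda = 58 per hour

58 per hour


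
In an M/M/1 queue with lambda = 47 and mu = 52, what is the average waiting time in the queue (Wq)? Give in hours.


rho = 47/52; Wq = rho/(mu - lambda) = 0.1808 hours

0.1808 hours


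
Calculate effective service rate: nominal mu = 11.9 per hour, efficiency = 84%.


Effective rate = mu * efficiency = 11.9 * 0.84 = 10.0 per hour

10.0 per hour


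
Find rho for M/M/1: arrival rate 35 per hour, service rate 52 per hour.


rho = lambda/mu = 35/52 = 0.6731

0.6731


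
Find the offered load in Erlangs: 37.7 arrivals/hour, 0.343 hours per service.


Offered load a = lambda * E[S] = 37.7 * 0.343 = 12.93 Erlangs

12.93 Erlangs


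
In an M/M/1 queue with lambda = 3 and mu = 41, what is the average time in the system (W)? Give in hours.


W = 1/(mu - lambda) = 1/(41 - 3) = 0.0263 hours

0.0263 hours


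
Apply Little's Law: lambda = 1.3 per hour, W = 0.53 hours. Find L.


L = lambda * W = 1.3 * 0.53 = 0.69

0.69


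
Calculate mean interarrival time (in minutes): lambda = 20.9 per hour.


Mean interarrival time = 60/lambda = 60/20.9 = 2.87 minutes

2.87 minutes


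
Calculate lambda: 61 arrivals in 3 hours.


lambda = total arrivals / time = 61 / 3 = 20.33 per hour

20.33 per hour


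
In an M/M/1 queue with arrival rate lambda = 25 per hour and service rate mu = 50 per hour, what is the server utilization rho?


rho = lambda/mu = 25/50 = 0.5

0.5


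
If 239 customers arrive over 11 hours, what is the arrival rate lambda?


lambda = total arrivals / time = 239 / 11 = 21.73 per hour

21.73 per hour


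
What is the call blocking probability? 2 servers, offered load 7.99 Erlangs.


B(N,A) = (A^N/N!) / sum(A^k/k!, k=0..N) with N=2, A=7.99 = 0.7802

0.7802


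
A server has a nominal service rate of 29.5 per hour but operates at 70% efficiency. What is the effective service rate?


Effective rate = mu * efficiency = 29.5 * 0.7 = 20.65 per hour

20.65 per hour


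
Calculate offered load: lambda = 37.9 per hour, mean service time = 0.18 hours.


Offered load a = lambda * E[S] = 37.9 * 0.18 = 6.82 Erlangs

6.82 Erlangs


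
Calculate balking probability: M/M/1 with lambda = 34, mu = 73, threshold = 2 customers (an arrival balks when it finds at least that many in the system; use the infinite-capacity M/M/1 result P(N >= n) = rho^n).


P(N >= 2) = rho^2 = (34/73)^2 = 0.2169

0.2169


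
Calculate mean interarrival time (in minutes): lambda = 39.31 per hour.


Mean interarrival time = 60/lambda = 60/39.31 = 1.53 minutes

1.53 minutes


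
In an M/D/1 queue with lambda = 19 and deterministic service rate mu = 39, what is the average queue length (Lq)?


M/D/1: Lq = rho^2 / (2*(1-rho)) where rho = 19/39; Lq = 0.23

0.23


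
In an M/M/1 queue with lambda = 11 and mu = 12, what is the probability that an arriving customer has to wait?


P(wait) = rho = lambda/mu = 11/12 = 0.9167

0.9167


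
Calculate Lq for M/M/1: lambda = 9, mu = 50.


rho = 9/50; Lq = rho^2/(1-rho) = 0.04

0.04


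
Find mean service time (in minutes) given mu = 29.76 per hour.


Mean service time = 60/mu = 60/29.76 = 2.02 minutes

2.02 minutes


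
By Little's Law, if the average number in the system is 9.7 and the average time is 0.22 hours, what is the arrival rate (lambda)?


lambda = L / W = 9.7 / 0.22 = 44.09 per hour

44.09 per hour


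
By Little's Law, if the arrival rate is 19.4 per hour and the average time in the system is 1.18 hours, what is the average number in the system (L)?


L = lambda * W = 19.4 * 1.18 = 22.89

22.89


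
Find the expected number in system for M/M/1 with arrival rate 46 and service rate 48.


rho = 46/48; L = rho/(1-rho) = 23.0

23.0


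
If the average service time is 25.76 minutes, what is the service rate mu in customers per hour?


mu = 60 / avg_service_time = 60 / 25.76 = 2.33 per hour

2.33 per hour


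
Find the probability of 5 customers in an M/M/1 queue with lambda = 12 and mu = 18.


rho = 12/18; P(n) = (1-rho)*rho^n = (1-12/18)*(12/18)^5 = 0.0439

0.0439


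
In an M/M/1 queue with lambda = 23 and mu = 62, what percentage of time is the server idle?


Idle fraction = (1 - rho) * 100 = (1 - 23/62) * 100 = 62.9%

62.9%


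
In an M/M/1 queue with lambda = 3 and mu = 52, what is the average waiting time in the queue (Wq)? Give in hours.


rho = 3/52; Wq = rho/(mu - lambda) = 0.0012 hours

0.0012 hours


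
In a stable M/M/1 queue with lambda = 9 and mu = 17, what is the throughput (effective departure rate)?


For a stable queue (lambda < mu), throughput = lambda = 9 per hour

9 per hour


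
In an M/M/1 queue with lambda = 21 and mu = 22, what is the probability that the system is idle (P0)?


P0 = 1 - rho = 1 - 21/22 = 0.0455

0.0455


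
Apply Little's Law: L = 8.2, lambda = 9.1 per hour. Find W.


W = L / lambda = 8.2 / 9.1 = 0.9011 hours

0.9011 hours


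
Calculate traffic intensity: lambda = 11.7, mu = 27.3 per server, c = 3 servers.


rho = lambda / (c * mu) = 11.7 / (3 * 27.3) = 0.1429

0.1429


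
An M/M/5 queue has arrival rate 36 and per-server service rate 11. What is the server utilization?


rho = lambda/(c*mu) = 36/(5*11) = 0.6545

0.6545


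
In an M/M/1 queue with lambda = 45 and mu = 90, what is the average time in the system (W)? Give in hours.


W = 1/(mu - lambda) = 1/(90 - 45) = 0.0222 hours

0.0222 hours


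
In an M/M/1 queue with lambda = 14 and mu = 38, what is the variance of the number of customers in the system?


rho = 14/38; Var(N) = rho/(1-rho)^2 = 0.92

0.92


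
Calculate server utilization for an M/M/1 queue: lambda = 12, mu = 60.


rho = lambda/mu = 12/60 = 0.2

0.2


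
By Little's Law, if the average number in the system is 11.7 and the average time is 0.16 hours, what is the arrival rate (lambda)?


lambda = L / W = 11.7 / 0.16 = 73.13 per hour

73.13 per hour


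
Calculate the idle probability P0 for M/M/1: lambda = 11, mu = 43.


P0 = 1 - rho = 1 - 11/43 = 0.7442

0.7442


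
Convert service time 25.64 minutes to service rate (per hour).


mu = 60 / avg_service_time = 60 / 25.64 = 2.34 per hour

2.34 per hour


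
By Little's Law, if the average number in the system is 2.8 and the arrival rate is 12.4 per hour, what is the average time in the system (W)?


W = L / lambda = 2.8 / 12.4 = 0.2258 hours

0.2258 hours


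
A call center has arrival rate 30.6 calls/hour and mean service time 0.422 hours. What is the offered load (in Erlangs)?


Offered load a = lambda * E[S] = 30.6 * 0.422 = 12.91 Erlangs

12.91 Erlangs


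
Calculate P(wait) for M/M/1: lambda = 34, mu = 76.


P(wait) = rho = lambda/mu = 34/76 = 0.4474

0.4474


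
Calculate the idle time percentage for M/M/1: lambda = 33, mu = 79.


Idle fraction = (1 - rho) * 100 = (1 - 33/79) * 100 = 58.2%

58.2%


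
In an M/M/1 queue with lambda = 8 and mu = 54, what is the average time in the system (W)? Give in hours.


W = 1/(mu - lambda) = 1/(54 - 8) = 0.0217 hours

0.0217 hours


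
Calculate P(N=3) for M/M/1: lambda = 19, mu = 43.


rho = 19/43; P(n) = (1-rho)*rho^n = (1-19/43)*(19/43)^3 = 0.0482

0.0482


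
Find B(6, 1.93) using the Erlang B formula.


B(N,A) = (A^N/N!) / sum(A^k/k!, k=0..N) with N=6, A=1.93 = 0.0105

0.0105


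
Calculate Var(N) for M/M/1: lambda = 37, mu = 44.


rho = 37/44; Var(N) = rho/(1-rho)^2 = 33.22

33.22


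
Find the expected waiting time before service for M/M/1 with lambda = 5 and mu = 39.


rho = 5/39; Wq = rho/(mu - lambda) = 0.0038 hours

0.0038 hours


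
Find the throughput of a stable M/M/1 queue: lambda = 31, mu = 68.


For a stable queue (lambda < mu), throughput = lambda = 31 per hour

31 per hour


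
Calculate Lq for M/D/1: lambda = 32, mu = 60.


M/D/1: Lq = rho^2 / (2*(1-rho)) where rho = 32/60; Lq = 0.3

0.3


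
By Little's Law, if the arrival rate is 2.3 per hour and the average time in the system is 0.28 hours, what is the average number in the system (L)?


L = lambda * W = 2.3 * 0.28 = 0.64

0.64


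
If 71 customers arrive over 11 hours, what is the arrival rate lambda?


lambda = total arrivals / time = 71 / 11 = 6.45 per hour

6.45 per hour


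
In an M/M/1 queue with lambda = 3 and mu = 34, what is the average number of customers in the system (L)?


rho = 3/34; L = rho/(1-rho) = 0.1

0.1


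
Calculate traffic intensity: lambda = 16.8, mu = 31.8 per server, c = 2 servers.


rho = lambda / (c * mu) = 16.8 / (2 * 31.8) = 0.2642

0.2642


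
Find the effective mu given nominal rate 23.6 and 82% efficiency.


Effective rate = mu * efficiency = 23.6 * 0.82 = 19.35 per hour

19.35 per hour


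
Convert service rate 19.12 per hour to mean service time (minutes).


Mean service time = 60/mu = 60/19.12 = 3.14 minutes

3.14 minutes


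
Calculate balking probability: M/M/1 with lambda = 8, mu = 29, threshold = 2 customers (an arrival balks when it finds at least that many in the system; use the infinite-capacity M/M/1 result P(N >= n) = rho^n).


P(N >= 2) = rho^2 = (8/29)^2 = 0.0761

0.0761


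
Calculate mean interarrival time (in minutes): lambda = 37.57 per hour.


Mean interarrival time = 60/lambda = 60/37.57 = 1.6 minutes

1.6 minutes


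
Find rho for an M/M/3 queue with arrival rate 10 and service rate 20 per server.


rho = lambda/(c*mu) = 10/(3*20) = 0.1667

0.1667


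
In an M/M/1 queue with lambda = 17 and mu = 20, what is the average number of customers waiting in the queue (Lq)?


rho = 17/20; Lq = rho^2/(1-rho) = 4.82

4.82


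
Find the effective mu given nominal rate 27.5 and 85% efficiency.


Effective rate = mu * efficiency = 27.5 * 0.85 = 23.38 per hour

23.38 per hour


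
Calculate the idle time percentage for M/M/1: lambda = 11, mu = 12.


Idle fraction = (1 - rho) * 100 = (1 - 11/12) * 100 = 8.3%

8.3%


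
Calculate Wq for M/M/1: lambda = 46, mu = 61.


rho = 46/61; Wq = rho/(mu - lambda) = 0.0503 hours

0.0503 hours


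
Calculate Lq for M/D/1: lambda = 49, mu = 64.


M/D/1: Lq = rho^2 / (2*(1-rho)) where rho = 49/64; Lq = 1.25

1.25


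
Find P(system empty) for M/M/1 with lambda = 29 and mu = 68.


P0 = 1 - rho = 1 - 29/68 = 0.5735

0.5735


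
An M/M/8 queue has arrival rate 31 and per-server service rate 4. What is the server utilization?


rho = lambda/(c*mu) = 31/(8*4) = 0.9688

0.9688


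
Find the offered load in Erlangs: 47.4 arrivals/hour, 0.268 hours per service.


Offered load a = lambda * E[S] = 47.4 * 0.268 = 12.7 Erlangs

12.7 Erlangs


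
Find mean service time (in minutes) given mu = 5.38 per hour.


Mean service time = 60/mu = 60/5.38 = 11.15 minutes

11.15 minutes


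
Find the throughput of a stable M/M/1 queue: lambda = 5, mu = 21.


For a stable queue (lambda < mu), throughput = lambda = 5 per hour

5 per hour


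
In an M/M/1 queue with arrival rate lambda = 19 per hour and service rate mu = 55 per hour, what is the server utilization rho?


rho = lambda/mu = 19/55 = 0.3455

0.3455


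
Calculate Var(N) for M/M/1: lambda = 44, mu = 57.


rho = 44/57; Var(N) = rho/(1-rho)^2 = 14.84

14.84


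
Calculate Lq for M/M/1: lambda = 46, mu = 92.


rho = 46/92; Lq = rho^2/(1-rho) = 0.5

0.5


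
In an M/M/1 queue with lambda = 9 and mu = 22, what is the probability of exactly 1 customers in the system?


rho = 9/22; P(n) = (1-rho)*rho^n = (1-9/22)*(9/22)^1 = 0.2417

0.2417


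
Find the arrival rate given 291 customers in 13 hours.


lambda = total arrivals / time = 291 / 13 = 22.38 per hour

22.38 per hour


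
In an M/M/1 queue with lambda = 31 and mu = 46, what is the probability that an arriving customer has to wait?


P(wait) = rho = lambda/mu = 31/46 = 0.6739

0.6739


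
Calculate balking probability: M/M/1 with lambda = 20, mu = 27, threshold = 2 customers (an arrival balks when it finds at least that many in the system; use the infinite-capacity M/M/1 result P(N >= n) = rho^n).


P(N >= 2) = rho^2 = (20/27)^2 = 0.5487

0.5487


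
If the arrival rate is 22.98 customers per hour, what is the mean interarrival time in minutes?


Mean interarrival time = 60/lambda = 60/22.98 = 2.61 minutes

2.61 minutes


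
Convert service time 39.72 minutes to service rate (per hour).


mu = 60 / avg_service_time = 60 / 39.72 = 1.51 per hour

1.51 per hour


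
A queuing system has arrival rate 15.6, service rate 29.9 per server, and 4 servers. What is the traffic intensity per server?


rho = lambda / (c * mu) = 15.6 / (4 * 29.9) = 0.1304

0.1304


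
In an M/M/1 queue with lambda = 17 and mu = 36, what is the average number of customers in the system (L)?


rho = 17/36; L = rho/(1-rho) = 0.89

0.89


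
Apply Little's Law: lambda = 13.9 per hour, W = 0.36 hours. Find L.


L = lambda * W = 13.9 * 0.36 = 5.0

5.0


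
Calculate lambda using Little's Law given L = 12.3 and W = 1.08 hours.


lambda = L / W = 12.3 / 1.08 = 11.39 per hour

11.39 per hour


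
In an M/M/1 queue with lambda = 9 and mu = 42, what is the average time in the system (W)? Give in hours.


W = 1/(mu - lambda) = 1/(42 - 9) = 0.0303 hours

0.0303 hours


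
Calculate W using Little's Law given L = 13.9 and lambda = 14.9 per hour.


W = L / lambda = 13.9 / 14.9 = 0.9329 hours

0.9329 hours


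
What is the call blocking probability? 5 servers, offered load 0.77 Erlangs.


B(N,A) = (A^N/N!) / sum(A^k/k!, k=0..N) with N=5, A=0.77 = 0.001

0.001


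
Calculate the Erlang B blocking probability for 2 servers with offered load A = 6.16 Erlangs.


B(N,A) = (A^N/N!) / sum(A^k/k!, k=0..N) with N=2, A=6.16 = 0.726

0.726


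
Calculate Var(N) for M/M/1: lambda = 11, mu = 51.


rho = 11/51; Var(N) = rho/(1-rho)^2 = 0.35

0.35


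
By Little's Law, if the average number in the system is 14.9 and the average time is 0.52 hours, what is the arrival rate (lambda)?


lambda = L / W = 14.9 / 0.52 = 28.65 per hour

28.65 per hour


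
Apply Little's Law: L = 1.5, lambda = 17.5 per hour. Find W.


W = L / lambda = 1.5 / 17.5 = 0.0857 hours

0.0857 hours


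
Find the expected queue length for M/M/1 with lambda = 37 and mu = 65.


rho = 37/65; Lq = rho^2/(1-rho) = 0.75

0.75


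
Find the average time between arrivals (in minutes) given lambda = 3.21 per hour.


Mean interarrival time = 60/lambda = 60/3.21 = 18.69 minutes

18.69 minutes


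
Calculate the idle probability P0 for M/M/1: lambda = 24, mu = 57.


P0 = 1 - rho = 1 - 24/57 = 0.5789

0.5789


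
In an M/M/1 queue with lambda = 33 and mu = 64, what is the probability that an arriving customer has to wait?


P(wait) = rho = lambda/mu = 33/64 = 0.5156

0.5156


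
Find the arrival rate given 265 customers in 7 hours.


lambda = total arrivals / time = 265 / 7 = 37.86 per hour

37.86 per hour


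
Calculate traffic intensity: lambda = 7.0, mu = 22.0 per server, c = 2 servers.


rho = lambda / (c * mu) = 7.0 / (2 * 22.0) = 0.1591

0.1591


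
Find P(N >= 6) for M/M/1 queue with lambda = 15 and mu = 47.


P(N >= 6) = rho^6 = (15/47)^6 = 0.0011

0.0011


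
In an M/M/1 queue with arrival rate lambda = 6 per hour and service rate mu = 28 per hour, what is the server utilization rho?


rho = lambda/mu = 6/28 = 0.2143

0.2143


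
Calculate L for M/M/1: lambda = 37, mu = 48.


rho = 37/48; L = rho/(1-rho) = 3.36

3.36


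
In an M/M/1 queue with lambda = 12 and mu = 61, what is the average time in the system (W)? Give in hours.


W = 1/(mu - lambda) = 1/(61 - 12) = 0.0204 hours

0.0204 hours


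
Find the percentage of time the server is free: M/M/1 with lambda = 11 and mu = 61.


Idle fraction = (1 - rho) * 100 = (1 - 11/61) * 100 = 82.0%

82.0%


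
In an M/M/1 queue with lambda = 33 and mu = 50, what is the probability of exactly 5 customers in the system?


rho = 33/50; P(n) = (1-rho)*rho^n = (1-33/50)*(33/50)^5 = 0.0426

0.0426


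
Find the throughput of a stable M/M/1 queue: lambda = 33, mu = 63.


For a stable queue (lambda < mu), throughput = lambda = 33 per hour

33 per hour


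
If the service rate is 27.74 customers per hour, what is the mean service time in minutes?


Mean service time = 60/mu = 60/27.74 = 2.16 minutes

2.16 minutes


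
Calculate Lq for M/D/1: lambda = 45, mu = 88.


M/D/1: Lq = rho^2 / (2*(1-rho)) where rho = 45/88; Lq = 0.27

0.27


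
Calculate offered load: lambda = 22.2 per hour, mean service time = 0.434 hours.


Offered load a = lambda * E[S] = 22.2 * 0.434 = 9.63 Erlangs

9.63 Erlangs


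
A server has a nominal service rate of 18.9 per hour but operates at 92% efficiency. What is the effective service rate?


Effective rate = mu * efficiency = 18.9 * 0.92 = 17.39 per hour

17.39 per hour


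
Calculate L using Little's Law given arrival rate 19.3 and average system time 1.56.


L = lambda * W = 19.3 * 1.56 = 30.11

30.11


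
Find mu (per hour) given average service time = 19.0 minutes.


mu = 60 / avg_service_time = 60 / 19.0 = 3.16 per hour

3.16 per hour


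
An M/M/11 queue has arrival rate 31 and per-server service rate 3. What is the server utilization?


rho = lambda/(c*mu) = 31/(11*3) = 0.9394

0.9394
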